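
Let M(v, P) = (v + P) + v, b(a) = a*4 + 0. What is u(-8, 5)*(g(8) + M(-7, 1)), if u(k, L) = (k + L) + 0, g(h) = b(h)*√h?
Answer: 39 - 192*√2 ≈ -232.53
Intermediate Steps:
b(a) = 4*a (b(a) = 4*a + 0 = 4*a)
M(v, P) = P + 2*v (M(v, P) = (P + v) + v = P + 2*v)
g(h) = 4*h^(3/2) (g(h) = (4*h)*√h = 4*h^(3/2))
u(k, L) = L + k (u(k, L) = (L + k) + 0 = L + k)
u(-8, 5)*(g(8) + M(-7, 1)) = (5 - 8)*(4*8^(3/2) + (1 + 2*(-7))) = -3*(4*(16*√2) + (1 - 14)) = -3*(64*√2 - 13) = -3*(-13 + 64*√2) = 39 - 192*√2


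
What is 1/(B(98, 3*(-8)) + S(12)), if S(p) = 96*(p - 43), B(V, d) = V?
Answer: -1/2878 ≈ -0.00034746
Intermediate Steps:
S(p) = -4128 + 96*p (S(p) = 96*(-43 + p) = -4128 + 96*p)
1/(B(98, 3*(-8)) + S(12)) = 1/(98 + (-4128 + 96*12)) = 1/(98 + (-4128 + 1152)) = 1/(98 - 2976) = 1/(-2878) = -1/2878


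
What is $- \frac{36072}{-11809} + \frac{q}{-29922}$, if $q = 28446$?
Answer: $\frac{123904595}{58891483} \approx 2.1039$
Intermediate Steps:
$- \frac{36072}{-11809} + \frac{q}{-29922} = - \frac{36072}{-11809} + \frac{28446}{-29922} = \left(-36072\right) \left(- \frac{1}{11809}\right) + 28446 \left(- \frac{1}{29922}\right) = \frac{36072}{11809} - \frac{4741}{4987} = \frac{123904595}{58891483}$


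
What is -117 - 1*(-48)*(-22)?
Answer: -1173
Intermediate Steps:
-117 - 1*(-48)*(-22) = -117 + 48*(-22) = -117 - 1056 = -1173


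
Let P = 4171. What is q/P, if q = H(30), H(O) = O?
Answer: 30/4171 ≈ 0.0071925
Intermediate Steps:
q = 30
q/P = 30/4171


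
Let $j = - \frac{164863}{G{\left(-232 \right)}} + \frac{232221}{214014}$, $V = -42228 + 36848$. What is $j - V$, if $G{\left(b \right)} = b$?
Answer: $\frac{50410096599}{8275208} \approx 6091.7$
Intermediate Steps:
$V = -5380$
$j = \frac{5889477559}{8275208}$ ($j = - \frac{164863}{-232} + \frac{232221}{214014} = \left(-164863\right) \left(- \frac{1}{232}\right) + 232221 \cdot \frac{1}{214014} = \frac{164863}{232} + \frac{77407}{71338} = \frac{5889477559}{8275208} \approx 711.7$)
$j - V = \frac{5889477559}{8275208} - -5380 = \frac{5889477559}{8275208} + 5380 = \frac{50410096599}{8275208}$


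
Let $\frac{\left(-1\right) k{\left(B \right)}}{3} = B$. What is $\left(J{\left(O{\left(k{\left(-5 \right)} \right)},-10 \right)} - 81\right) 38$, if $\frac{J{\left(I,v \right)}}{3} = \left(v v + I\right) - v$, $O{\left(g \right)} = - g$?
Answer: $7752$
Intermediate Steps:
$k{\left(B \right)} = - 3 B$
$J{\left(I,v \right)} = - 3 v + 3 I + 3 v^{2}$ ($J{\left(I,v \right)} = 3 \left(\left(v v + I\right) - v\right) = 3 \left(\left(v^{2} + I\right) - v\right) = 3 \left(\left(I + v^{2}\right) - v\right) = 3 \left(I + v^{2} - v\right) = - 3 v + 3 I + 3 v^{2}$)
$\left(J{\left(O{\left(k{\left(-5 \right)} \right)},-10 \right)} - 81\right) 38 = \left(\left(\left(-3\right) \left(-10\right) + 3 \left(- \left(-3\right) \left(-5\right)\right) + 3 \left(-10\right)^{2}\right) - 81\right) 38 = \left(\left(30 + 3 \left(\left(-1\right) 15\right) + 3 \cdot 100\right) - 81\right) 38 = \left(\left(30 + 3 \left(-15\right) + 300\right) - 81\right) 38 = \left(\left(30 - 45 + 300\right) - 81\right) 38 = \left(285 - 81\right) 38 = 204 \cdot 38 = 7752$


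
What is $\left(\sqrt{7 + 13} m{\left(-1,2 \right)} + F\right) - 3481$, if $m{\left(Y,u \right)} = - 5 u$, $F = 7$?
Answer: $-3474 - 20 \sqrt{5} \approx -3518.7$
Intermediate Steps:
$\left(\sqrt{7 + 13} m{\left(-1,2 \right)} + F\right) - 3481 = \left(\sqrt{7 + 13} \left(\left(-5\right) 2\right) + 7\right) - 3481 = \left(\sqrt{20} \left(-10\right) + 7\right) - 3481 = \left(2 \sqrt{5} \left(-10\right) + 7\right) - 3481 = \left(- 20 \sqrt{5} + 7\right) - 3481 = \left(7 - 20 \sqrt{5}\right) - 3481 = -3474 - 20 \sqrt{5}$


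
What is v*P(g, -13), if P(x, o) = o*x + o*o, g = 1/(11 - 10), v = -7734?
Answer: -1206504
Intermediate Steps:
g = 1 (g = 1/1 = 1)
P(x, o) = o² + o*x (P(x, o) = o*x + o² = o² + o*x)
v*P(g, -13) = -(-100542)*(-13 + 1) = -(-100542)*(-12) = -7734*156 = -1206504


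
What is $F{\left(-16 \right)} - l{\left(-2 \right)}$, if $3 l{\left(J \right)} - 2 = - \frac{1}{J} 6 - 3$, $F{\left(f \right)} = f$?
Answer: $- \frac{50}{3} \approx -16.667$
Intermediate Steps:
$l{\left(J \right)} = - \frac{1}{3} - \frac{2}{J}$ ($l{\left(J \right)} = \frac{2}{3} + \frac{- \frac{1}{J} 6 - 3}{3} = \frac{2}{3} + \frac{- \frac{6}{J} - 3}{3} = \frac{2}{3} + \frac{-3 - \frac{6}{J}}{3} = \frac{2}{3} - \left(1 + \frac{2}{J}\right) = - \frac{1}{3} - \frac{2}{J}$)
$F{\left(-16 \right)} - l{\left(-2 \right)} = -16 - \frac{-6 - -2}{3 \left(-2\right)} = -16 - \frac{1}{3} \left(- \frac{1}{2}\right) \left(-6 + 2\right) = -16 - \frac{1}{3} \left(- \frac{1}{2}\right) \left(-4\right) = -16 - \frac{2}{3} = - \frac{50}{3}$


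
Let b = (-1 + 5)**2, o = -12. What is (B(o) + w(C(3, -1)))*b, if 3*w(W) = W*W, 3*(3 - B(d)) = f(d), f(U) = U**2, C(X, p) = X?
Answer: -672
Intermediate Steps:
B(d) = 3 - d**2/3
b = 16 (b = 4**2 = 16)
w(W) = W**2/3 (w(W) = (W*W)/3 = W**2/3)
(B(o) + w(C(3, -1)))*b = ((3 - 1/3*(-12)**2) + (1/3)*3**2)*16 = ((3 - 1/3*144) + (1/3)*9)*16 = ((3 - 48) + 3)*16 = (-45 + 3)*16 = -42*16 = -672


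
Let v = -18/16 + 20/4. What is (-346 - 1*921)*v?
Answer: -39277/8 ≈ -4909.6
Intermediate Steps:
v = 31/8 (v = -18*1/16 + 20*(1/4) = -9/8 + 5 = 31/8 ≈ 3.8750)
(-346 - 1*921)*v = (-346 - 1*921)*(31/8) = (-346 - 921)*(31/8) = -1267*31/8 = -39277/8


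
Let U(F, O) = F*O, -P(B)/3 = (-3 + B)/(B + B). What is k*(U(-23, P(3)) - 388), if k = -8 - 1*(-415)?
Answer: -157916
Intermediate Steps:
k = 407 (k = -8 + 415 = 407)
P(B) = -3*(-3 + B)/(2*B) (P(B) = -3*(-3 + B)/(B + B) = -3*(-3 + B)/(2*B))
k*(U(-23, P(3)) - 388) = 407*(-69*(3 - 1*3)/(2*3) - 388) = 407*(-69*(3 - 3)/(2*3) - 388) = 407*(-69*0/(2*3) - 388) = 407*(-23*0 - 388) = 407*(0 - 388) = 407*(-388) = -157916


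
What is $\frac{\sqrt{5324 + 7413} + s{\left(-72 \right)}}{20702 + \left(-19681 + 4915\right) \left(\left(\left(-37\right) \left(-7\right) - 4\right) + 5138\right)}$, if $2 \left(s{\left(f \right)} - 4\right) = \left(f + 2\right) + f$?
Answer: $\frac{67}{79612336} - \frac{\sqrt{12737}}{79612336} \approx -5.7602 \cdot 10^{-7}$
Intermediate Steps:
$s{\left(f \right)} = 5 + f$ ($s{\left(f \right)} = 4 + \frac{\left(f + 2\right) + f}{2} = 4 + \frac{\left(2 + f\right) + f}{2} = 4 + \frac{2 + 2 f}{2} = 4 + \left(1 + f\right) = 5 + f$)
$\frac{\sqrt{5324 + 7413} + s{\left(-72 \right)}}{20702 + \left(-19681 + 4915\right) \left(\left(\left(-37\right) \left(-7\right) - 4\right) + 5138\right)} = \frac{\sqrt{5324 + 7413} + \left(5 - 72\right)}{20702 + \left(-19681 + 4915\right) \left(\left(\left(-37\right) \left(-7\right) - 4\right) + 5138\right)} = \frac{\sqrt{12737} - 67}{20702 - 14766 \left(\left(259 - 4\right) + 5138\right)} = \frac{-67 + \sqrt{12737}}{20702 - 14766 \left(255 + 5138\right)} = \frac{-67 + \sqrt{12737}}{20702 - 79633038} = \frac{-67 + \sqrt{12737}}{-79612336} = \left(-67 + \sqrt{12737}\right) \left(- \frac{1}{79612336}\right) = \frac{67}{79612336} - \frac{\sqrt{12737}}{79612336}$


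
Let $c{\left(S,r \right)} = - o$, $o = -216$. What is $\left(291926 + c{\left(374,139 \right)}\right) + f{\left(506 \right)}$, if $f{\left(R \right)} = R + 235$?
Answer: $292883$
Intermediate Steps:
$c{\left(S,r \right)} = 216$ ($c{\left(S,r \right)} = \left(-1\right) \left(-216\right) = 216$)
$f{\left(R \right)} = 235 + R$
$\left(291926 + c{\left(374,139 \right)}\right) + f{\left(506 \right)} = \left(291926 + 216\right) + \left(235 + 506\right) = 292142 + 741 = 292883$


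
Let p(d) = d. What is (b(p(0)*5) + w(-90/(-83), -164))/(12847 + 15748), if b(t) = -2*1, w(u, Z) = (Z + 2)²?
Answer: 26242/28595 ≈ 0.91771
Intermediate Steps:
w(u, Z) = (2 + Z)²
b(t) = -2
(b(p(0)*5) + w(-90/(-83), -164))/(12847 + 15748) = (-2 + (2 - 164)²)/(12847 + 15748) = (-2 + (-162)²)/28595 = (-2 + 26244)*(1/28595) = 26242*(1/28595) = 26242/28595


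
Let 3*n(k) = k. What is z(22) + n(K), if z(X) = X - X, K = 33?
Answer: 11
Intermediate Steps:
n(k) = k/3
z(X) = 0
z(22) + n(K) = 0 + (⅓)*33 = 0 + 11 = 11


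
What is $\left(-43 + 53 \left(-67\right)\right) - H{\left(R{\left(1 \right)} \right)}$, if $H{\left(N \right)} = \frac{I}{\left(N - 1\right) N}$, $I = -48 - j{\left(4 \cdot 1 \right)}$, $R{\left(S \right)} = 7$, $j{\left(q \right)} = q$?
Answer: $- \frac{75448}{21} \approx -3592.8$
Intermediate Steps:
$I = -52$ ($I = -48 - 4 \cdot 1 = -48 - 4 = -52$)
$H{\left(N \right)} = - \frac{52}{N \left(-1 + N\right)}$ ($H{\left(N \right)} = - \frac{52}{\left(N - 1\right) N} = - \frac{52}{\left(-1 + N\right) N} = - \frac{52}{N \left(-1 + N\right)}$)
$\left(-43 + 53 \left(-67\right)\right) - H{\left(R{\left(1 \right)} \right)} = \left(-43 + 53 \left(-67\right)\right) - - \frac{52}{7 \left(-1 + 7\right)} = \left(-43 - 3551\right) - \left(-52\right) \frac{1}{7} \cdot \frac{1}{6} = -3594 - \left(-52\right) \frac{1}{7} \cdot \frac{1}{6} = -3594 - - \frac{26}{21} = -3594 + \frac{26}{21} = - \frac{75448}{21}$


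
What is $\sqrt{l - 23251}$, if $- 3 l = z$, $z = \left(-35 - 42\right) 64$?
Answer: $\frac{5 i \sqrt{7779}}{3} \approx 147.0 i$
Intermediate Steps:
$z = -4928$ ($z = \left(-77\right) 64 = -4928$)
$l = \frac{4928}{3}$ ($l = \left(- \frac{1}{3}\right) \left(-4928\right) = \frac{4928}{3} \approx 1642.7$)
$\sqrt{l - 23251} = \sqrt{\frac{4928}{3} - 23251} = \sqrt{- \frac{64825}{3}} = \frac{5 i \sqrt{7779}}{3}$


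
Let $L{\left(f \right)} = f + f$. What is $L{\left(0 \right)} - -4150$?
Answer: $4150$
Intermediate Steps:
$L{\left(f \right)} = 2 f$
$L{\left(0 \right)} - -4150 = 2 \cdot 0 - -4150 = 0 + 4150 = 4150$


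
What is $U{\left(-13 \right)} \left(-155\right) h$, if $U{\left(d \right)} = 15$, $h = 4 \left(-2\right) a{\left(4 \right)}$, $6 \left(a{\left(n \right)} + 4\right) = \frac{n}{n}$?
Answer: $-71300$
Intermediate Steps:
$a{\left(n \right)} = - \frac{23}{6}$ ($a{\left(n \right)} = -4 + \frac{n \frac{1}{n}}{6} = -4 + \frac{1}{6} \cdot 1 = -4 + \frac{1}{6} = - \frac{23}{6}$)
$h = \frac{92}{3}$ ($h = 4 \left(-2\right) \left(- \frac{23}{6}\right) = \left(-8\right) \left(- \frac{23}{6}\right) = \frac{92}{3} \approx 30.667$)
$U{\left(-13 \right)} \left(-155\right) h = 15 \left(-155\right) \frac{92}{3} = \left(-2325\right) \frac{92}{3} = -71300$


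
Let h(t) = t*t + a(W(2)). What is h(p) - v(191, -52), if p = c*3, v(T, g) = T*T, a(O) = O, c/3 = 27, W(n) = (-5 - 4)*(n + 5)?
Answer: 22505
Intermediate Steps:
W(n) = -45 - 9*n (W(n) = -9*(5 + n) = -45 - 9*n)
c = 81 (c = 3*27 = 81)
v(T, g) = T²
p = 243 (p = 81*3 = 243)
h(t) = -63 + t² (h(t) = t*t + (-45 - 9*2) = t² + (-45 - 18) = t² - 63 = -63 + t²)
h(p) - v(191, -52) = (-63 + 243²) - 1*191² = (-63 + 59049) - 1*36481 = 58986 - 36481 = 22505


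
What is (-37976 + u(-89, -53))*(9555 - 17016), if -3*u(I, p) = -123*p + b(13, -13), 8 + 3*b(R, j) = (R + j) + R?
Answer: 299555834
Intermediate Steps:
b(R, j) = -8/3 + j/3 + 2*R/3 (b(R, j) = -8/3 + ((R + j) + R)/3 = -8/3 + (j + 2*R)/3 = -8/3 + (j/3 + 2*R/3) = -8/3 + j/3 + 2*R/3)
u(I, p) = -5/9 + 41*p (u(I, p) = -(-123*p + (-8/3 + (⅓)*(-13) + (⅔)*13))/3 = -(-123*p + (-8/3 - 13/3 + 26/3))/3 = -(-123*p + 5/3)/3 = -(5/3 - 123*p)/3 = -5/9 + 41*p)
(-37976 + u(-89, -53))*(9555 - 17016) = (-37976 + (-5/9 + 41*(-53)))*(9555 - 17016) = (-37976 + (-5/9 - 2173))*(-7461) = (-37976 - 19562/9)*(-7461) = -361346/9*(-7461) = 299555834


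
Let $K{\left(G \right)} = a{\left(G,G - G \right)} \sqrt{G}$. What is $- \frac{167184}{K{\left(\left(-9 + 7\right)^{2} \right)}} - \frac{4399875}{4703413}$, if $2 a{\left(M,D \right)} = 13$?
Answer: $- \frac{60491738259}{4703413} \approx -12861.0$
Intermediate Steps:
$a{\left(M,D \right)} = \frac{13}{2}$ ($a{\left(M,D \right)} = \frac{1}{2} \cdot 13 = \frac{13}{2}$)
$K{\left(G \right)} = \frac{13 \sqrt{G}}{2}$
$- \frac{167184}{K{\left(\left(-9 + 7\right)^{2} \right)}} - \frac{4399875}{4703413} = - \frac{167184}{\frac{13}{2} \sqrt{\left(-9 + 7\right)^{2}}} - \frac{4399875}{4703413} = - \frac{167184}{\frac{13}{2} \sqrt{\left(-2\right)^{2}}} - \frac{4399875}{4703413} = - \frac{167184}{\frac{13}{2} \sqrt{4}} - \frac{4399875}{4703413} = - \frac{167184}{\frac{13}{2} \cdot 2} - \frac{4399875}{4703413} = - \frac{167184}{13} - \frac{4399875}{4703413} = - \frac{60491738259}{4703413}$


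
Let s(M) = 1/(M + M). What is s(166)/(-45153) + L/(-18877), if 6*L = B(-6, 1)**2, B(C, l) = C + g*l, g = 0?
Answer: -89963653/282981256092 ≈ -0.00031791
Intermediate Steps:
B(C, l) = C (B(C, l) = C + 0*l = C + 0 = C)
s(M) = 1/(2*M)
L = 6 (L = (1/6)*(-6)**2 = (1/6)*36 = 6)
s(166)/(-45153) + L/(-18877) = ((1/2)/166)/(-45153) + 6/(-18877) = ((1/2)*(1/166))*(-1/45153) + 6*(-1/18877) = (1/332)*(-1/45153) - 6/18877 = -1/14990796 - 6/18877 = -89963653/282981256092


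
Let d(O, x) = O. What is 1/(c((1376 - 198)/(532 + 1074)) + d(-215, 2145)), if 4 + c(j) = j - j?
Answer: -1/219 ≈ -0.0045662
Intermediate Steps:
c(j) = -4 (c(j) = -4 + (j - j) = -4 + 0 = -4)
1/(c((1376 - 198)/(532 + 1074)) + d(-215, 2145)) = 1/(-4 - 215) = 1/(-219) = -1/219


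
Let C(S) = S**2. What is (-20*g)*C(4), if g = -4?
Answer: 1280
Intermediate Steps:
(-20*g)*C(4) = -20*(-4)*4**2 = 80*16 = 1280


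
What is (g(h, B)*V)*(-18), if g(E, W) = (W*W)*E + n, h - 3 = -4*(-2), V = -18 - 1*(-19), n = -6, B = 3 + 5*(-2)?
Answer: -9594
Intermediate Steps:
B = -7 (B = 3 - 10 = -7)
V = 1 (V = -18 + 19 = 1)
h = 11 (h = 3 - 4*(-2) = 3 + 8 = 11)
g(E, W) = -6 + E*W² (g(E, W) = (W*W)*E - 6 = W²*E - 6 = E*W² - 6 = -6 + E*W²)
(g(h, B)*V)*(-18) = ((-6 + 11*(-7)²)*1)*(-18) = ((-6 + 11*49)*1)*(-18) = ((-6 + 539)*1)*(-18) = (533*1)*(-18) = 533*(-18) = -9594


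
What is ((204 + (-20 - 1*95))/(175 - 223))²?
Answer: 7921/2304 ≈ 3.4379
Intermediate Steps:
((204 + (-20 - 1*95))/(175 - 223))² = ((204 + (-20 - 95))/(-48))² = ((204 - 115)*(-1/48))² = (89*(-1/48))² = (-89/48)² = 7921/2304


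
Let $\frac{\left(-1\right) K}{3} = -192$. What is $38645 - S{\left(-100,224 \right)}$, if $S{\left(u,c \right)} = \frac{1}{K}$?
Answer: $\frac{22259519}{576} \approx 38645.0$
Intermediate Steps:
$K = 576$ ($K = \left(-3\right) \left(-192\right) = 576$)
$S{\left(u,c \right)} = \frac{1}{576}$
$38645 - S{\left(-100,224 \right)} = 38645 - \frac{1}{576} = \frac{22259519}{576}$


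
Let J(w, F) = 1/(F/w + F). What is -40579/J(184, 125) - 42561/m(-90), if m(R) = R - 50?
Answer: -32841670319/6440 ≈ -5.0996e+6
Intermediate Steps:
m(R) = -50 + R
J(w, F) = 1/(F + F/w)
-40579/J(184, 125) - 42561/m(-90) = -40579/(184/(125*(1 + 184))) - 42561/(-50 - 90) = -40579/(184*(1/125)/185) - 42561/(-140) = -40579/(184*(1/125)*(1/185)) - 42561*(-1/140) = -40579/184/23125 + 42561/140 = -40579*23125/184 + 42561/140 = -938389375/184 + 42561/140 = -32841670319/6440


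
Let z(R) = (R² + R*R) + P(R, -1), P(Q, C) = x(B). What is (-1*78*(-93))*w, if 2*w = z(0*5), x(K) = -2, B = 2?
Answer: -7254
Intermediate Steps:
P(Q, C) = -2
z(R) = -2 + 2*R² (z(R) = (R² + R*R) - 2 = (R² + R²) - 2 = 2*R² - 2 = -2 + 2*R²)
w = -1 (w = (-2 + 2*(0*5)²)/2 = (-2 + 2*0²)/2 = (-2 + 2*0)/2 = (-2 + 0)/2 = (½)*(-2) = -1)
(-1*78*(-93))*w = (-1*78*(-93))*(-1) = -78*(-93)*(-1) = 7254*(-1) = -7254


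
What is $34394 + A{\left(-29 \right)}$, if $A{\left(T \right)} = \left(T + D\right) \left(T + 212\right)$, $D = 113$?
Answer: $49766$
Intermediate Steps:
$A{\left(T \right)} = \left(113 + T\right) \left(212 + T\right)$ ($A{\left(T \right)} = \left(T + 113\right) \left(T + 212\right) = \left(113 + T\right) \left(212 + T\right)$)
$34394 + A{\left(-29 \right)} = 34394 + \left(23956 + \left(-29\right)^{2} + 325 \left(-29\right)\right) = 34394 + \left(23956 + 841 - 9425\right) = 34394 + 15372 = 49766$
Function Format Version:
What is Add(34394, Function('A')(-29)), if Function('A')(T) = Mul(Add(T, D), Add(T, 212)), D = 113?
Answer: 49766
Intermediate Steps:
Function('A')(T) = Mul(Add(113, T), Add(212, T)) (Function('A')(T) = Mul(Add(T, 113), Add(T, 212)) = Mul(Add(113, T), Add(212, T)))
Add(34394, Function('A')(-29)) = Add(34394, Add(23956, Pow(-29, 2), Mul(325, -29))) = Add(34394, Add(23956, 841, -9425)) = Add(34394, 15372) = 49766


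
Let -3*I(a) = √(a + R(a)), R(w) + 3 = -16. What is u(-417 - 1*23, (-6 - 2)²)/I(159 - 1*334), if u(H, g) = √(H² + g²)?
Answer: 12*I*√599266/97 ≈ 95.768*I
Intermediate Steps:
R(w) = -19 (R(w) = -3 - 16 = -19)
I(a) = -√(-19 + a)/3 (I(a) = -√(a - 19)/3 = -√(-19 + a)/3)
u(-417 - 1*23, (-6 - 2)²)/I(159 - 1*334) = √((-417 - 1*23)² + ((-6 - 2)²)²)/((-√(-19 + (159 - 1*334))/3)) = √((-417 - 23)² + ((-8)²)²)/((-√(-19 + (159 - 334))/3)) = √((-440)² + 64²)/((-√(-19 - 175)/3)) = √(193600 + 4096)/((-I*√194/3)) = √197696/((-I*√194/3)) = (8*√3089)/((-I*√194/3)) = (8*√3089)*(3*I*√194/194) = 12*I*√599266/97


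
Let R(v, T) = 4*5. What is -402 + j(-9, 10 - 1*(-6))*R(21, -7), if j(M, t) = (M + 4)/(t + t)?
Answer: -3241/8 ≈ -405.13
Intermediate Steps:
j(M, t) = (4 + M)/(2*t) (j(M, t) = (4 + M)/((2*t)) = (4 + M)*(1/(2*t)) = (4 + M)/(2*t))
R(v, T) = 20
-402 + j(-9, 10 - 1*(-6))*R(21, -7) = -402 + ((4 - 9)/(2*(10 - 1*(-6))))*20 = -402 + ((1/2)*(-5)/(10 + 6))*20 = -402 + ((1/2)*(-5)/16)*20 = -402 + ((1/2)*(1/16)*(-5))*20 = -402 - 5/32*20 = -402 - 25/8 = -3241/8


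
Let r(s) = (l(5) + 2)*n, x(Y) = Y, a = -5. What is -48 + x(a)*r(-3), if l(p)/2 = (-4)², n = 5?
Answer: -898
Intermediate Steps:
l(p) = 32 (l(p) = 2*(-4)² = 2*16 = 32)
r(s) = 170 (r(s) = (32 + 2)*5 = 34*5 = 170)
-48 + x(a)*r(-3) = -48 - 5*170 = -48 - 850 = -898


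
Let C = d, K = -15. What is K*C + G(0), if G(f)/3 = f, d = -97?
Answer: 1455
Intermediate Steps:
G(f) = 3*f
C = -97
K*C + G(0) = -15*(-97) + 3*0 = 1455 + 0 = 1455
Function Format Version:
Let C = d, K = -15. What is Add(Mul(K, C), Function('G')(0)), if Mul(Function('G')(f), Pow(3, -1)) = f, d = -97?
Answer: 1455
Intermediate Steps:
Function('G')(f) = Mul(3, f)
C = -97
Add(Mul(K, C), Function('G')(0)) = Add(Mul(-15, -97), Mul(3, 0)) = Add(1455, 0) = 1455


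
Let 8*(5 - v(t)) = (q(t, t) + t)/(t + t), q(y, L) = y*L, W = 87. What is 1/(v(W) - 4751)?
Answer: -2/9503 ≈ -0.00021046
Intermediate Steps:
q(y, L) = L*y
v(t) = 5 - (t + t²)/(16*t) (v(t) = 5 - (t*t + t)/(8*(t + t)) = 5 - (t² + t)/(8*(2*t)) = 5 - (t + t²)*1/(2*t)/8 = 5 - (t + t²)/(16*t))
1/(v(W) - 4751) = 1/((79/16 - 1/16*87) - 4751) = 1/((79/16 - 87/16) - 4751) = 1/(-½ - 4751) = 1/(-9503/2) = -2/9503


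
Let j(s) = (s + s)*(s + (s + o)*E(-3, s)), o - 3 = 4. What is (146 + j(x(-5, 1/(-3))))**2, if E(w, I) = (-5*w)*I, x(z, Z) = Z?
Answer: 2298256/81 ≈ 28374.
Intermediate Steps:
o = 7 (o = 3 + 4 = 7)
E(w, I) = -5*I*w
j(s) = 2*s*(s + 15*s*(7 + s)) (j(s) = (s + s)*(s + (s + 7)*(-5*s*(-3))) = (2*s)*(s + (7 + s)*(15*s)) = (2*s)*(s + 15*s*(7 + s)) = 2*s*(s + 15*s*(7 + s)))
(146 + j(x(-5, 1/(-3))))**2 = (146 + (1/(-3))**2*(212 + 30/(-3)))**2 = (146 + (-1/3)**2*(212 + 30*(-1/3)))**2 = (146 + (212 - 10)/9)**2 = (146 + (1/9)*202)**2 = (146 + 202/9)**2 = (1516/9)**2 = 2298256/81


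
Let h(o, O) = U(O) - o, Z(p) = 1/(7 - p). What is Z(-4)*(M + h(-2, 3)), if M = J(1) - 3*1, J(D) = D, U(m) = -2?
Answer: -2/11 ≈ -0.18182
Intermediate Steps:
M = -2 (M = 1 - 3*1 = 1 - 3 = -2)
h(o, O) = -2 - o
Z(-4)*(M + h(-2, 3)) = (-1/(-7 - 4))*(-2 + (-2 - 1*(-2))) = (-1/(-11))*(-2 + (-2 + 2)) = (-1*(-1/11))*(-2 + 0) = (1/11)*(-2) = -2/11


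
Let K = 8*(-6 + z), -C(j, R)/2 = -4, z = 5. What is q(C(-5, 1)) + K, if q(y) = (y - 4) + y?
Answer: 4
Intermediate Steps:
C(j, R) = 8 (C(j, R) = -2*(-4) = 8)
q(y) = -4 + 2*y (q(y) = (-4 + y) + y = -4 + 2*y)
K = -8 (K = 8*(-6 + 5) = 8*(-1) = -8)
q(C(-5, 1)) + K = (-4 + 2*8) - 8 = (-4 + 16) - 8 = 12 - 8 = 4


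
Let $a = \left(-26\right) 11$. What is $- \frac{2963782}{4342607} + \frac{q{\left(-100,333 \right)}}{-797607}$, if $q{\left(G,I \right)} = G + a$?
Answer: $- \frac{2362257023372}{3463693741449} \approx -0.682$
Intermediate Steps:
$a = -286$
$q{\left(G,I \right)} = -286 + G$ ($q{\left(G,I \right)} = G - 286 = -286 + G$)
$- \frac{2963782}{4342607} + \frac{q{\left(-100,333 \right)}}{-797607} = - \frac{2963782}{4342607} + \frac{-286 - 100}{-797607} = \left(-2963782\right) \frac{1}{4342607} - - \frac{386}{797607} = - \frac{2963782}{4342607} + \frac{386}{797607} = - \frac{2362257023372}{3463693741449}$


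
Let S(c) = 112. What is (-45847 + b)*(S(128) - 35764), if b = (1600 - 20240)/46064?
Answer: 4705874260056/2879 ≈ 1.6346e+9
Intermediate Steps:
b = -1165/2879 (b = -18640*1/46064 = -1165/2879 ≈ -0.40465)
(-45847 + b)*(S(128) - 35764) = (-45847 - 1165/2879)*(112 - 35764) = -131994678/2879*(-35652) = 4705874260056/2879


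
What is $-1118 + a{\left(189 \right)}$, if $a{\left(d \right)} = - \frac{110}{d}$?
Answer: $- \frac{211412}{189} \approx -1118.6$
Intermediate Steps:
$-1118 + a{\left(189 \right)} = -1118 - \frac{110}{189} = - \frac{211412}{189}$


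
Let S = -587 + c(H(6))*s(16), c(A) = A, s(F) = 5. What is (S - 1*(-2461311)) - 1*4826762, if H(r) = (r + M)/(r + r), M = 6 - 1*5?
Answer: -28392421/12 ≈ -2.3660e+6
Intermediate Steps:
M = 1 (M = 6 - 5 = 1)
H(r) = (1 + r)/(2*r) (H(r) = (r + 1)/(r + r) = (1 + r)/((2*r)) = (1 + r)*(1/(2*r)) = (1 + r)/(2*r))
S = -7009/12 (S = -587 + ((½)*(1 + 6)/6)*5 = -587 + ((½)*(⅙)*7)*5 = -587 + (7/12)*5 = -587 + 35/12 = -7009/12 ≈ -584.08)
(S - 1*(-2461311)) - 1*4826762 = (-7009/12 - 1*(-2461311)) - 1*4826762 = (-7009/12 + 2461311) - 4826762 = 29528723/12 - 4826762 = -28392421/12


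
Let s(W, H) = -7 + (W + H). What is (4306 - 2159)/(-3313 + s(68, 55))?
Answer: -2147/3197 ≈ -0.67157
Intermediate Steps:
s(W, H) = -7 + H + W (s(W, H) = -7 + (H + W) = -7 + H + W)
(4306 - 2159)/(-3313 + s(68, 55)) = (4306 - 2159)/(-3313 + (-7 + 55 + 68)) = 2147/(-3313 + 116) = 2147/(-3197) = 2147*(-1/3197) = -2147/3197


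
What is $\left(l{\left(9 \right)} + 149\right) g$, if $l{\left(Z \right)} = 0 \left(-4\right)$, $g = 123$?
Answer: $18327$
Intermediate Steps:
$l{\left(Z \right)} = 0$
$\left(l{\left(9 \right)} + 149\right) g = \left(0 + 149\right) 123 = 149 \cdot 123 = 18327$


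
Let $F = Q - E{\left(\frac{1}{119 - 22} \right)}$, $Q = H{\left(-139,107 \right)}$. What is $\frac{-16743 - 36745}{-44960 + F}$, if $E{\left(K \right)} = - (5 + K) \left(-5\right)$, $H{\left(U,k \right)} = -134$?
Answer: $\frac{1297084}{1094137} \approx 1.1855$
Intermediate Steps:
$Q = -134$
$E{\left(K \right)} = 25 + 5 K$ ($E{\left(K \right)} = \left(-5 - K\right) \left(-5\right) = 25 + 5 K$)
$F = - \frac{15428}{97}$ ($F = -134 - \left(25 + \frac{5}{119 - 22}\right) = -134 - \left(25 + \frac{5}{97}\right) = -134 - \frac{2430}{97} = - \frac{15428}{97} \approx -159.05$)
$\frac{-16743 - 36745}{-44960 + F} = \frac{-16743 - 36745}{-44960 - \frac{15428}{97}} = - \frac{53488}{- \frac{4376548}{97}} = \left(-53488\right) \left(- \frac{97}{4376548}\right) = \frac{1297084}{1094137}$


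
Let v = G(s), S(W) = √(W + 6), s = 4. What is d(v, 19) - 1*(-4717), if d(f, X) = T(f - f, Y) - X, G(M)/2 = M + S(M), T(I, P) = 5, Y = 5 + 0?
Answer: 4703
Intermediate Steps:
Y = 5
S(W) = √(6 + W)
G(M) = 2*M + 2*√(6 + M) (G(M) = 2*(M + √(6 + M)) = 2*M + 2*√(6 + M))
v = 8 + 2*√10 (v = 2*4 + 2*√(6 + 4) = 8 + 2*√10 ≈ 14.325)
d(f, X) = 5 - X
d(v, 19) - 1*(-4717) = (5 - 1*19) - 1*(-4717) = (5 - 19) + 4717 = -14 + 4717 = 4703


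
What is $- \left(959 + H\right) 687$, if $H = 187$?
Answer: $-787302$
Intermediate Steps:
$- \left(959 + H\right) 687 = - \left(959 + 187\right) 687 = - 1146 \cdot 687 = \left(-1\right) 787302 = -787302$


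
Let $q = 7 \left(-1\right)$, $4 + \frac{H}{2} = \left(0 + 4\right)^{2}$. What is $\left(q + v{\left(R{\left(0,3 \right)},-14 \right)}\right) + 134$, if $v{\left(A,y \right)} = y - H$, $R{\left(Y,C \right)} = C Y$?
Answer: $89$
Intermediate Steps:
$H = 24$ ($H = -8 + 2 \left(0 + 4\right)^{2} = -8 + 2 \cdot 4^{2} = -8 + 2 \cdot 16 = -8 + 32 = 24$)
$v{\left(A,y \right)} = -24 + y$ ($v{\left(A,y \right)} = y - 24 = -24 + y$)
$q = -7$
$\left(q + v{\left(R{\left(0,3 \right)},-14 \right)}\right) + 134 = \left(-7 - 38\right) + 134 = -45 + 134 = 89$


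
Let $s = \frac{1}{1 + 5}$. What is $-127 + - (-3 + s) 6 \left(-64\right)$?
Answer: $-1215$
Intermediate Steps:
$s = \frac{1}{6} \approx 0.16667$
$-127 + - (-3 + s) 6 \left(-64\right) = -127 + - (-3 + \frac{1}{6}) 6 \left(-64\right) = -127 + \left(-1\right) \left(- \frac{17}{6}\right) 6 \left(-64\right) = -127 + \frac{17}{6} \cdot 6 \left(-64\right) = -127 + 17 \left(-64\right) = -127 - 1088 = -1215$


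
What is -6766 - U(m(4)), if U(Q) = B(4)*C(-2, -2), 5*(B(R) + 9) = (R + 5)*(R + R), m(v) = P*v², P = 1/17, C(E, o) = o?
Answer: -33776/5 ≈ -6755.2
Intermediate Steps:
P = 1/17 ≈ 0.058824
m(v) = v²/17
B(R) = -9 + 2*R*(5 + R)/5 (B(R) = -9 + ((R + 5)*(R + R))/5 = -9 + ((5 + R)*(2*R))/5 = -9 + (2*R*(5 + R))/5 = -9 + 2*R*(5 + R)/5)
U(Q) = -54/5 (U(Q) = (-9 + 2*4 + (⅖)*4²)*(-2) = (-9 + 8 + (⅖)*16)*(-2) = (-9 + 8 + 32/5)*(-2) = (27/5)*(-2) = -54/5)
-6766 - U(m(4)) = -6766 - 1*(-54/5) = -6766 + 54/5 = -33776/5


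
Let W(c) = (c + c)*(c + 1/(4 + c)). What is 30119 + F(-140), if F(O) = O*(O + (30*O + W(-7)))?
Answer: 1870037/3 ≈ 6.2335e+5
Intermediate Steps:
W(c) = 2*c*(c + 1/(4 + c)) (W(c) = (2*c)*(c + 1/(4 + c)) = 2*c*(c + 1/(4 + c)))
F(O) = O*(308/3 + 31*O) (F(O) = O*(O + (30*O + 2*(-7)*(1 + (-7)² + 4*(-7))/(4 - 7))) = O*(O + (30*O + 2*(-7)*(1 + 49 - 28)/(-3))) = O*(O + (30*O + 2*(-7)*(-⅓)*22)) = O*(O + (30*O + 308/3)) = O*(O + (308/3 + 30*O)) = O*(308/3 + 31*O))
30119 + F(-140) = 30119 + (⅓)*(-140)*(308 + 93*(-140)) = 30119 + (⅓)*(-140)*(308 - 13020) = 30119 + (⅓)*(-140)*(-12712) = 30119 + 1779680/3 = 1870037/3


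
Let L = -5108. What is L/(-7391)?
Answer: 5108/7391 ≈ 0.69111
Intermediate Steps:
L/(-7391) = -5108/(-7391) = -5108*(-1/7391) = 5108/7391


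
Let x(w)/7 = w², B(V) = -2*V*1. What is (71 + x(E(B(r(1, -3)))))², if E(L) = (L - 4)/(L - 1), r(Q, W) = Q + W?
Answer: 5041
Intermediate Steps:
B(V) = -2*V
E(L) = (-4 + L)/(-1 + L)
x(w) = 7*w²
(71 + x(E(B(r(1, -3)))))² = (71 + 7*((-4 - 2*(1 - 3))/(-1 - 2*(1 - 3)))²)² = (71 + 7*((-4 - 2*(-2))/(-1 - 2*(-2)))²)² = (71 + 7*((-4 + 4)/(-1 + 4))²)² = (71 + 7*(0/3)²)² = (71 + 7*((⅓)*0)²)² = (71 + 7*0²)² = (71 + 7*0)² = (71 + 0)² = 71² = 5041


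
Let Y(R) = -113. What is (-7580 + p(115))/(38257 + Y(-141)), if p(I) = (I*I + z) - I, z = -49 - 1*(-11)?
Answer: 1373/9536 ≈ 0.14398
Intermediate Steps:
z = -38 (z = -49 + 11 = -38)
p(I) = -38 + I² - I (p(I) = (I*I - 38) - I = (I² - 38) - I = (-38 + I²) - I = -38 + I² - I)
(-7580 + p(115))/(38257 + Y(-141)) = (-7580 + (-38 + 115² - 1*115))/(38257 - 113) = (-7580 + (-38 + 13225 - 115))/38144 = (-7580 + 13072)*(1/38144) = 5492*(1/38144) = 1373/9536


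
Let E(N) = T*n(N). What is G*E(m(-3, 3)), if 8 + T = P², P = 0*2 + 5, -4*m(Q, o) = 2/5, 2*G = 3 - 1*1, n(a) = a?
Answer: -17/10 ≈ -1.7000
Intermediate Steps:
G = 1 (G = (3 - 1*1)/2 = (3 - 1)/2 = (½)*2 = 1)
m(Q, o) = -⅒ (m(Q, o) = -1/(2*5) = -¼*⅖ = -⅒)
P = 5 (P = 0 + 5 = 5)
T = 17 (T = -8 + 5² = -8 + 25 = 17)
E(N) = 17*N
G*E(m(-3, 3)) = 1*(17*(-⅒)) = 1*(-17/10) = -17/10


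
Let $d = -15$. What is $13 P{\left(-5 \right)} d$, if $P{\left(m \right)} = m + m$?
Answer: $1950$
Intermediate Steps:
$P{\left(m \right)} = 2 m$
$13 P{\left(-5 \right)} d = 13 \cdot 2 \left(-5\right) \left(-15\right) = 13 \left(-10\right) \left(-15\right) = \left(-130\right) \left(-15\right) = 1950$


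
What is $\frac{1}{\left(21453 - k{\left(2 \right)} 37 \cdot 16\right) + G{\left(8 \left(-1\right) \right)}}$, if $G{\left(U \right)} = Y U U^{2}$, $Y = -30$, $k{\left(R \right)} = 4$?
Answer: $\frac{1}{34445} \approx 2.9032 \cdot 10^{-5}$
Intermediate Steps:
$G{\left(U \right)} = - 30 U^{3}$ ($G{\left(U \right)} = - 30 U U^{2} = - 30 U^{3}$)
$\frac{1}{\left(21453 - k{\left(2 \right)} 37 \cdot 16\right) + G{\left(8 \left(-1\right) \right)}} = \frac{1}{\left(21453 - 4 \cdot 37 \cdot 16\right) - 30 \left(8 \left(-1\right)\right)^{3}} = \frac{1}{\left(21453 - 148 \cdot 16\right) - 30 \left(-8\right)^{3}} = \frac{1}{\left(21453 - 2368\right) - -15360} = \frac{1}{\left(21453 - 2368\right) + 15360} = \frac{1}{19085 + 15360} = \frac{1}{34445}$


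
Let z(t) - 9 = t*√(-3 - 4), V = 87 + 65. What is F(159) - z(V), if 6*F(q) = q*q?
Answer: 8409/2 - 152*I*√7 ≈ 4204.5 - 402.15*I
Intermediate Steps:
V = 152
F(q) = q²/6 (F(q) = (q*q)/6 = q²/6)
z(t) = 9 + I*t*√7 (z(t) = 9 + t*√(-3 - 4) = 9 + t*√(-7) = 9 + t*(I*√7) = 9 + I*t*√7)
F(159) - z(V) = (⅙)*159² - (9 + I*152*√7) = (⅙)*25281 - (9 + 152*I*√7) = 8427/2 + (-9 - 152*I*√7) = 8409/2 - 152*I*√7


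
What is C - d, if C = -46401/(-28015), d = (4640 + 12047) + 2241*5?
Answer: -781347979/28015 ≈ -27890.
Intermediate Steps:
d = 27892 (d = 16687 + 11205 = 27892)
C = 46401/28015 (C = -46401*(-1/28015) = 46401/28015 ≈ 1.6563)
C - d = 46401/28015 - 1*27892 = 46401/28015 - 27892 = -781347979/28015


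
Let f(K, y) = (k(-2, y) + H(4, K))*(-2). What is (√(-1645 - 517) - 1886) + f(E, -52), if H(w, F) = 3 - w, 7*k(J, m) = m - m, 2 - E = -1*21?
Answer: -1884 + I*√2162 ≈ -1884.0 + 46.497*I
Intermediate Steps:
E = 23 (E = 2 - (-1)*21 = 2 - 1*(-21) = 2 + 21 = 23)
k(J, m) = 0 (k(J, m) = (m - m)/7 = (⅐)*0 = 0)
f(K, y) = 2 (f(K, y) = (0 + (3 - 1*4))*(-2) = (0 + (3 - 4))*(-2) = (0 - 1)*(-2) = -1*(-2) = 2)
(√(-1645 - 517) - 1886) + f(E, -52) = (√(-1645 - 517) - 1886) + 2 = (√(-2162) - 1886) + 2 = (I*√2162 - 1886) + 2 = (-1886 + I*√2162) + 2 = -1884 + I*√2162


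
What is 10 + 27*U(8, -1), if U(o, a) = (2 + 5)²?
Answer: 1333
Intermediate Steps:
U(o, a) = 49 (U(o, a) = 7² = 49)
10 + 27*U(8, -1) = 10 + 27*49 = 10 + 1323 = 1333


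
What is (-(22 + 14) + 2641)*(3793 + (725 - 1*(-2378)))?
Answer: 17964080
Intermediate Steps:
(-(22 + 14) + 2641)*(3793 + (725 - 1*(-2378))) = (-1*36 + 2641)*(3793 + (725 + 2378)) = (-36 + 2641)*(3793 + 3103) = 2605*6896 = 17964080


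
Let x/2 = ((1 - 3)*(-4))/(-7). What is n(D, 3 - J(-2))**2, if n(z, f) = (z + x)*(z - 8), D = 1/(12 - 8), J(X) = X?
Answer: 3122289/12544 ≈ 248.91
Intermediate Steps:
x = -16/7 (x = 2*(((1 - 3)*(-4))/(-7)) = 2*(-2*(-4)*(-1/7)) = 2*(8*(-1/7)) = 2*(-8/7) = -16/7 ≈ -2.2857)
D = 1/4 ≈ 0.25000
n(z, f) = (-8 + z)*(-16/7 + z) (n(z, f) = (z - 16/7)*(z - 8) = (-16/7 + z)*(-8 + z) = (-8 + z)*(-16/7 + z))
n(D, 3 - J(-2))**2 = (128/7 + (1/4)**2 - 72/7*1/4)**2 = (128/7 + 1/16 - 18/7)**2 = (1767/112)**2 = 3122289/12544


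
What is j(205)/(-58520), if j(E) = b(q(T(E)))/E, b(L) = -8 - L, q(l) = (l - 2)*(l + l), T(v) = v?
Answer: 41619/5998300 ≈ 0.0069385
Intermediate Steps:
q(l) = 2*l*(-2 + l) (q(l) = (-2 + l)*(2*l) = 2*l*(-2 + l))
j(E) = (-8 - 2*E*(-2 + E))/E
j(205)/(-58520) = (4 - 8/205 - 2*205)/(-58520) = (4 - 8*1/205 - 410)*(-1/58520) = (4 - 8/205 - 410)*(-1/58520) = -83238/205*(-1/58520) = 41619/5998300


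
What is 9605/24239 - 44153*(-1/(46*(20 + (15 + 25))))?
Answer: 1096734367/66899640 ≈ 16.394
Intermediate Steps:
9605/24239 - 44153*(-1/(46*(20 + (15 + 25)))) = 9605*(1/24239) - 44153*(-1/(46*(20 + 40))) = 9605/24239 - 44153/((-46*60)) = 9605/24239 - 44153/(-2760) = 9605/24239 - 44153*(-1/2760) = 9605/24239 + 44153/2760 = 1096734367/66899640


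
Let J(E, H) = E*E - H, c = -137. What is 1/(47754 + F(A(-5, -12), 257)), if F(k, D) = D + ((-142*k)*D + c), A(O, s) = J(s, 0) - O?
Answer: -1/5389732 ≈ -1.8554e-7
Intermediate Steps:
J(E, H) = E**2 - H
A(O, s) = s**2 - O (A(O, s) = (s**2 - 1*0) - O = (s**2 + 0) - O = s**2 - O)
F(k, D) = -137 + D - 142*D*k (F(k, D) = D + ((-142*k)*D - 137) = D + (-142*D*k - 137) = D + (-137 - 142*D*k) = -137 + D - 142*D*k)
1/(47754 + F(A(-5, -12), 257)) = 1/(47754 + (-137 + 257 - 142*257*((-12)**2 - 1*(-5)))) = 1/(47754 + (-137 + 257 - 142*257*(144 + 5))) = 1/(47754 + (-137 + 257 - 142*257*149)) = 1/(47754 + (-137 + 257 - 5437606)) = 1/(47754 - 5437486) = 1/(-5389732) = -1/5389732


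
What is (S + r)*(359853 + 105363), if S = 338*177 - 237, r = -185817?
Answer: -58723285248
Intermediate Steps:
S = 59589 (S = 59826 - 237 = 59589)
(S + r)*(359853 + 105363) = (59589 - 185817)*(359853 + 105363) = -126228*465216 = -58723285248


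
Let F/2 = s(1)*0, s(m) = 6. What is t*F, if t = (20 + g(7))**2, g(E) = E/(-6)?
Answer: 0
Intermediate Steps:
g(E) = -E/6 (g(E) = E*(-1/6) = -E/6)
t = 12769/36 (t = (20 - 1/6*7)**2 = (20 - 7/6)**2 = (113/6)**2 = 12769/36 ≈ 354.69)
F = 0 (F = 2*(6*0) = 2*0 = 0)
t*F = (12769/36)*0 = 0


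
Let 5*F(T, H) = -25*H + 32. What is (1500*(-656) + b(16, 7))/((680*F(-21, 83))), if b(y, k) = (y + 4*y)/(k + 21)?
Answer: 1721995/486234 ≈ 3.5415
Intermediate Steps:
b(y, k) = 5*y/(21 + k) (b(y, k) = (5*y)/(21 + k) = 5*y/(21 + k))
F(T, H) = 32/5 - 5*H (F(T, H) = (-25*H + 32)/5 = (32 - 25*H)/5 = 32/5 - 5*H)
(1500*(-656) + b(16, 7))/((680*F(-21, 83))) = (1500*(-656) + 5*16/(21 + 7))/((680*(32/5 - 5*83))) = (-984000 + 5*16/28)/((680*(32/5 - 415))) = (-984000 + 5*16*(1/28))/((680*(-2043/5))) = (-984000 + 20/7)/(-277848) = -6887980/7*(-1/277848) = 1721995/486234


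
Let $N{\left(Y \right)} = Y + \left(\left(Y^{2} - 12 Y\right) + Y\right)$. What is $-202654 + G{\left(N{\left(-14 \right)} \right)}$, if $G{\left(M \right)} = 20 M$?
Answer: $-195934$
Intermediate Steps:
$N{\left(Y \right)} = Y^{2} - 10 Y$ ($N{\left(Y \right)} = Y + \left(Y^{2} - 11 Y\right) = Y^{2} - 10 Y$)
$-202654 + G{\left(N{\left(-14 \right)} \right)} = -202654 + 20 \left(- 14 \left(-10 - 14\right)\right) = -202654 + 20 \left(\left(-14\right) \left(-24\right)\right) = -202654 + 20 \cdot 336 = -202654 + 6720 = -195934$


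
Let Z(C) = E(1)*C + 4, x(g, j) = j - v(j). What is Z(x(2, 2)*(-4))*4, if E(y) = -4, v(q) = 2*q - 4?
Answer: 144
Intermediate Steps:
v(q) = -4 + 2*q
x(g, j) = 4 - j (x(g, j) = j - (-4 + 2*j) = j + (4 - 2*j) = 4 - j)
Z(C) = 4 - 4*C (Z(C) = -4*C + 4 = 4 - 4*C)
Z(x(2, 2)*(-4))*4 = (4 - 4*(4 - 1*2)*(-4))*4 = (4 - 4*(4 - 2)*(-4))*4 = (4 - 8*(-4))*4 = (4 - 4*(-8))*4 = (4 + 32)*4 = 36*4 = 144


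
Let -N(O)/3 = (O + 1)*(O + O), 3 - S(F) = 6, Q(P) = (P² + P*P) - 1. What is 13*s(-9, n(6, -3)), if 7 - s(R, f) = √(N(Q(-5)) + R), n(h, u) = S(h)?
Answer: 91 - 13*I*√14709 ≈ 91.0 - 1576.6*I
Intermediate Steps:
Q(P) = -1 + 2*P² (Q(P) = (P² + P²) - 1 = 2*P² - 1 = -1 + 2*P²)
S(F) = -3 (S(F) = 3 - 1*6 = 3 - 6 = -3)
n(h, u) = -3
N(O) = -6*O*(1 + O) (N(O) = -3*(O + 1)*(O + O) = -3*(1 + O)*2*O = -6*O*(1 + O))
s(R, f) = 7 - √(-14700 + R) (s(R, f) = 7 - √(-6*(-1 + 2*(-5)²)*(1 + (-1 + 2*(-5)²)) + R) = 7 - √(-6*(-1 + 2*25)*(1 + (-1 + 2*25)) + R) = 7 - √(-6*(-1 + 50)*(1 + (-1 + 50)) + R) = 7 - √(-6*49*(1 + 49) + R) = 7 - √(-6*49*50 + R) = 7 - √(-14700 + R))
13*s(-9, n(6, -3)) = 13*(7 - √(-14700 - 9)) = 13*(7 - √(-14709)) = 13*(7 - I*√14709) = 91 - 13*I*√14709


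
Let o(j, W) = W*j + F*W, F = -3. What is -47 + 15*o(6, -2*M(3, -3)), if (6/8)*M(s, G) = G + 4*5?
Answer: -2087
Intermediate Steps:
M(s, G) = 80/3 + 4*G/3 (M(s, G) = 4*(G + 4*5)/3 = 4*(G + 20)/3 = 4*(20 + G)/3 = 80/3 + 4*G/3)
o(j, W) = -3*W + W*j (o(j, W) = W*j - 3*W = -3*W + W*j)
-47 + 15*o(6, -2*M(3, -3)) = -47 + 15*((-2*(80/3 + (4/3)*(-3)))*(-3 + 6)) = -47 + 15*(-2*(80/3 - 4)*3) = -47 + 15*(-2*68/3*3) = -47 + 15*(-136/3*3) = -47 + 15*(-136) = -47 - 2040 = -2087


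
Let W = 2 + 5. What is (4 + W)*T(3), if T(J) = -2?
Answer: -22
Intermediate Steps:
W = 7
(4 + W)*T(3) = (4 + 7)*(-2) = 11*(-2) = -22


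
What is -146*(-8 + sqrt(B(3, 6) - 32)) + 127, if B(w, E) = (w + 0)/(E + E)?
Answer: 1295 - 73*I*sqrt(127) ≈ 1295.0 - 822.67*I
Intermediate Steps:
B(w, E) = w/(2*E) (B(w, E) = w/((2*E)) = w*(1/(2*E)) = w/(2*E))
-146*(-8 + sqrt(B(3, 6) - 32)) + 127 = -146*(-8 + sqrt((1/2)*3/6 - 32)) + 127 = -146*(-8 + sqrt((1/2)*3*(1/6) - 32)) + 127 = -146*(-8 + sqrt(1/4 - 32)) + 127 = -146*(-8 + sqrt(-127/4)) + 127 = -146*(-8 + I*sqrt(127)/2) + 127 = (1168 - 73*I*sqrt(127)) + 127 = 1295 - 73*I*sqrt(127)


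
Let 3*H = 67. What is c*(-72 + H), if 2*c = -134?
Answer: 9983/3 ≈ 3327.7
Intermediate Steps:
c = -67 (c = (1/2)*(-134) = -67)
H = 67/3 (H = (1/3)*67 = 67/3 ≈ 22.333)
c*(-72 + H) = -67*(-72 + 67/3) = -67*(-149/3) = 9983/3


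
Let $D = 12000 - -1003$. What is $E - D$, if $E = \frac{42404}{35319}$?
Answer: $- \frac{459210553}{35319} \approx -13002.0$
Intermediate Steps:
$D = 13003$ ($D = 12000 + 1003 = 13003$)
$E = \frac{42404}{35319}$ ($E = 42404 \cdot \frac{1}{35319} = \frac{42404}{35319} \approx 1.2006$)
$E - D = \frac{42404}{35319} - 13003 = - \frac{459210553}{35319}$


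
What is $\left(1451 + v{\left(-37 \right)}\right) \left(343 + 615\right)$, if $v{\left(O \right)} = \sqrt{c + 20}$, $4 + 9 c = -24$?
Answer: $1390058 + \frac{1916 \sqrt{38}}{3} \approx 1.394 \cdot 10^{6}$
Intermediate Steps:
$c = - \frac{28}{9}$ ($c = - \frac{4}{9} + \frac{1}{9} \left(-24\right) = - \frac{4}{9} - \frac{8}{3} = - \frac{28}{9} \approx -3.1111$)
$v{\left(O \right)} = \frac{2 \sqrt{38}}{3}$ ($v{\left(O \right)} = \sqrt{- \frac{28}{9} + 20} = \sqrt{\frac{152}{9}} = \frac{2 \sqrt{38}}{3}$)
$\left(1451 + v{\left(-37 \right)}\right) \left(343 + 615\right) = \left(1451 + \frac{2 \sqrt{38}}{3}\right) \left(343 + 615\right) = \left(1451 + \frac{2 \sqrt{38}}{3}\right) 958 = 1390058 + \frac{1916 \sqrt{38}}{3}$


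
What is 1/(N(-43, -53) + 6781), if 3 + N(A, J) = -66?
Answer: 1/6712 ≈ 0.00014899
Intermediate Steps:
N(A, J) = -69 (N(A, J) = -3 - 66 = -69)
1/(N(-43, -53) + 6781) = 1/(-69 + 6781) = 1/6712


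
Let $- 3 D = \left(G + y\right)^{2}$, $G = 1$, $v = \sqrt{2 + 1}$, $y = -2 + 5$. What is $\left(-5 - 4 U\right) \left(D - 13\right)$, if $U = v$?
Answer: $\frac{275}{3} + \frac{220 \sqrt{3}}{3} \approx 218.68$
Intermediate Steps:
$y = 3$
$v = \sqrt{3} \approx 1.732$
$U = \sqrt{3} \approx 1.732$
$D = - \frac{16}{3}$ ($D = - \frac{\left(1 + 3\right)^{2}}{3} = - \frac{4^{2}}{3} = \left(- \frac{1}{3}\right) 16 = - \frac{16}{3} \approx -5.3333$)
$\left(-5 - 4 U\right) \left(D - 13\right) = \left(-5 - 4 \sqrt{3}\right) \left(- \frac{16}{3} - 13\right) = \left(-5 - 4 \sqrt{3}\right) \left(- \frac{55}{3}\right) = \frac{275}{3} + \frac{220 \sqrt{3}}{3}$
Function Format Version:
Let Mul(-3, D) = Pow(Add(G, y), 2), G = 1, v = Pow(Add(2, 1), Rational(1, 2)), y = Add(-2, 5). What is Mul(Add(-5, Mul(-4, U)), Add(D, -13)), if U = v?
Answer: Add(Rational(275, 3), Mul(Rational(220, 3), Pow(3, Rational(1, 2)))) ≈ 218.68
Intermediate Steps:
y = 3
v = Pow(3, Rational(1, 2)) ≈ 1.7320
U = Pow(3, Rational(1, 2)) ≈ 1.7320
D = Rational(-16, 3) (D = Mul(Rational(-1, 3), Pow(Add(1, 3), 2)) = Mul(Rational(-1, 3), Pow(4, 2)) = Mul(Rational(-1, 3), 16) = Rational(-16, 3) ≈ -5.3333)
Mul(Add(-5, Mul(-4, U)), Add(D, -13)) = Mul(Add(-5, Mul(-4, Pow(3, Rational(1, 2)))), Add(Rational(-16, 3), -13)) = Mul(Add(-5, Mul(-4, Pow(3, Rational(1, 2)))), Rational(-55, 3)) = Add(Rational(275, 3), Mul(Rational(220, 3), Pow(3, Rational(1, 2))))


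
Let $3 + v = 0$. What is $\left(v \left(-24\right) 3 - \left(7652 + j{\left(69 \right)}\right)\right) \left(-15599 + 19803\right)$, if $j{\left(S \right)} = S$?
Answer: $-31551020$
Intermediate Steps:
$v = -3$ ($v = -3 + 0 = -3$)
$\left(v \left(-24\right) 3 - \left(7652 + j{\left(69 \right)}\right)\right) \left(-15599 + 19803\right) = \left(\left(-3\right) \left(-24\right) 3 - 7721\right) \left(-15599 + 19803\right) = \left(72 \cdot 3 - 7721\right) 4204 = \left(216 - 7721\right) 4204 = \left(-7505\right) 4204 = -31551020$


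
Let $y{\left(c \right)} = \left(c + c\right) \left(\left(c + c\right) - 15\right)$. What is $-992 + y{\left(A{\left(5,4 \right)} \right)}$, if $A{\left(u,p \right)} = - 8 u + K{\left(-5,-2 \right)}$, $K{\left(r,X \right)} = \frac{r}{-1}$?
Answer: $4958$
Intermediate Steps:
$K{\left(r,X \right)} = - r$ ($K{\left(r,X \right)} = r \left(-1\right) = - r$)
$A{\left(u,p \right)} = 5 - 8 u$ ($A{\left(u,p \right)} = - 8 u - -5 = - 8 u + 5 = 5 - 8 u$)
$y{\left(c \right)} = 2 c \left(-15 + 2 c\right)$ ($y{\left(c \right)} = 2 c \left(2 c - 15\right) = 2 c \left(-15 + 2 c\right)$)
$-992 + y{\left(A{\left(5,4 \right)} \right)} = -992 + 2 \left(5 - 40\right) \left(-15 + 2 \left(5 - 40\right)\right) = -992 + 2 \left(-35\right) \left(-15 + 2 \left(-35\right)\right) = -992 + 2 \left(-35\right) \left(-15 - 70\right) = -992 + 2 \left(-35\right) \left(-85\right) = -992 + 5950 = 4958$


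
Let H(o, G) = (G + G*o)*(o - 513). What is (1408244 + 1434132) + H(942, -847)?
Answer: -339808933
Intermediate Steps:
H(o, G) = (-513 + o)*(G + G*o) (H(o, G) = (G + G*o)*(-513 + o) = (-513 + o)*(G + G*o))
(1408244 + 1434132) + H(942, -847) = (1408244 + 1434132) - 847*(-513 + 942² - 512*942) = 2842376 - 847*(-513 + 887364 - 482304) = 2842376 - 847*404547 = 2842376 - 342651309 = -339808933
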